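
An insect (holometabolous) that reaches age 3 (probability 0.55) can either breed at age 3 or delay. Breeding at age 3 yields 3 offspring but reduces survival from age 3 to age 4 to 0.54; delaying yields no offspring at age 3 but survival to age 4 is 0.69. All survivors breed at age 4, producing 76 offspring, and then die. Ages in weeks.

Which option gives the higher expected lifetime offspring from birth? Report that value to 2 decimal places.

breed at age 3: R₀ = 0.55 × (3 + 0.54 × 76) = 0.55 × 44.0400 = 24.2220
delay to age 4: R₀ = 0.55 × (0.69 × 76) = 0.55 × 52.4400 = 28.8420
Higher: delay to age 4 (28.8420).

28.84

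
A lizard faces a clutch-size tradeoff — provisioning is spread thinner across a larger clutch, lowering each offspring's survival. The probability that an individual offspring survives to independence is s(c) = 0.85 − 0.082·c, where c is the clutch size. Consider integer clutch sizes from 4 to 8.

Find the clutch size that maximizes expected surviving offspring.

Expected surviving offspring = c × s(c):
  c=4: 4 × 0.522 = 2.088
  c=5: 5 × 0.440 = 2.200
  c=6: 6 × 0.358 = 2.148
  c=7: 7 × 0.276 = 1.932
  c=8: 8 × 0.194 = 1.552
Maximum at c = 5 (2.200 surviving offspring).

5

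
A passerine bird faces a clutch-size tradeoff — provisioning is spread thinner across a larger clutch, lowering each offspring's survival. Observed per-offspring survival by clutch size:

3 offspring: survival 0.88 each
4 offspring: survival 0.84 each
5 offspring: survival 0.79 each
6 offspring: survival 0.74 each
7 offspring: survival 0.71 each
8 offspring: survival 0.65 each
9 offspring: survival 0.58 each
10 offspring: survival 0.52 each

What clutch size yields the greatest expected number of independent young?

Expected independent young = c × s(c):
  c=3: 3 × 0.88 = 2.640
  c=4: 4 × 0.84 = 3.360
  c=5: 5 × 0.79 = 3.950
  c=6: 6 × 0.74 = 4.440
  c=7: 7 × 0.71 = 4.970
  c=8: 8 × 0.65 = 5.200
  c=9: 9 × 0.58 = 5.220
  c=10: 10 × 0.52 = 5.200
Maximum at c = 9 (5.220 independent young).

9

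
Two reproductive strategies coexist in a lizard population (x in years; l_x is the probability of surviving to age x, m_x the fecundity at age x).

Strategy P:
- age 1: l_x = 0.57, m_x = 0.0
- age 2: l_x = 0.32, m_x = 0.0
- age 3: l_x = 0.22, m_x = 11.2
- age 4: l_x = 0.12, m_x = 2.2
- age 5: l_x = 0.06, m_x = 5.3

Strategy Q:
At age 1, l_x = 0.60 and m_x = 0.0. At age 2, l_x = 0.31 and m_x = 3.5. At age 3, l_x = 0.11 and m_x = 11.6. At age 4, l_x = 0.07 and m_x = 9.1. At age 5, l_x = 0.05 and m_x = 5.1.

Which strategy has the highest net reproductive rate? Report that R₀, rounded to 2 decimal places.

Strategy P: R₀ = 0.57×0.0 + 0.32×0.0 + 0.22×11.2 + 0.12×2.2 + 0.06×5.3 = 3.0460
Strategy Q: R₀ = 0.60×0.0 + 0.31×3.5 + 0.11×11.6 + 0.07×9.1 + 0.05×5.1 = 3.2530
Highest R₀: strategy Q with 3.2530.

3.25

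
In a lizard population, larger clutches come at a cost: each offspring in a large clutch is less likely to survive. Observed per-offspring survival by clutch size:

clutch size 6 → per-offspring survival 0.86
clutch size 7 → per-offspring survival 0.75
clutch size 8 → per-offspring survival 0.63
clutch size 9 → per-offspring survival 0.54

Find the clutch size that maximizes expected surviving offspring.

Expected surviving offspring = c × s(c):
  c=6: 6 × 0.86 = 5.160
  c=7: 7 × 0.75 = 5.250
  c=8: 8 × 0.63 = 5.040
  c=9: 9 × 0.54 = 4.860
Maximum at c = 7 (5.250 surviving offspring).

7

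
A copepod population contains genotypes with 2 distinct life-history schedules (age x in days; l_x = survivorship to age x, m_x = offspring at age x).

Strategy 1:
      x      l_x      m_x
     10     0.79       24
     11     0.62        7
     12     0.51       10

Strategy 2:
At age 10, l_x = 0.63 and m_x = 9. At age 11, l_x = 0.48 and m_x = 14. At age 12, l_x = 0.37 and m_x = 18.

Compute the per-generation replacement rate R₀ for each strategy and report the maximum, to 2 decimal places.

Strategy 1: R₀ = 0.79×24 + 0.62×7 + 0.51×10 = 28.4000
Strategy 2: R₀ = 0.63×9 + 0.48×14 + 0.37×18 = 19.0500
Highest R₀: strategy 1 with 28.4000.

28.40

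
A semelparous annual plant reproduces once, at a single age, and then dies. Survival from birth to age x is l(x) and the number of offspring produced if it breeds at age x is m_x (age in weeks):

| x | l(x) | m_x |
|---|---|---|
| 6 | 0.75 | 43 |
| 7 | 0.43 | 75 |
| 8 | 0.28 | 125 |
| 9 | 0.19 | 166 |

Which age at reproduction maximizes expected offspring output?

8

Expected offspring if breeding at age x = l(x) × m_x:
  age 6: 0.75 × 43 = 32.250
  age 7: 0.43 × 75 = 32.250
  age 8: 0.28 × 125 = 35.000
  age 9: 0.19 × 166 = 31.540
Maximum at age 8 (35.000).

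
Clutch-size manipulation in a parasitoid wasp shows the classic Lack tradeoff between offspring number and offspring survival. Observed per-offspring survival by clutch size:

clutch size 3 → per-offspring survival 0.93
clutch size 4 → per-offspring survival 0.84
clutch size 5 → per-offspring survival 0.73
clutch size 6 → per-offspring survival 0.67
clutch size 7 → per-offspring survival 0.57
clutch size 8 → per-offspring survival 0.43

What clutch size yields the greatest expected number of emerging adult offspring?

Expected emerging adult offspring = c × s(c):
  c=3: 3 × 0.93 = 2.790
  c=4: 4 × 0.84 = 3.360
  c=5: 5 × 0.73 = 3.650
  c=6: 6 × 0.67 = 4.020
  c=7: 7 × 0.57 = 3.990
  c=8: 8 × 0.43 = 3.440
Maximum at c = 6 (4.020 emerging adult offspring).

6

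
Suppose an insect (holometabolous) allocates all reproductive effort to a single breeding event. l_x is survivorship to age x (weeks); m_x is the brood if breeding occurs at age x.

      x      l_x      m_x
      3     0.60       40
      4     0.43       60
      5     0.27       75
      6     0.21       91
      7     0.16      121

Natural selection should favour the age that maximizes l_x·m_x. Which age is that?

Expected offspring if breeding at age x = l_x × m_x:
  age 3: 0.60 × 40 = 24.000
  age 4: 0.43 × 60 = 25.800
  age 5: 0.27 × 75 = 20.250
  age 6: 0.21 × 91 = 19.110
  age 7: 0.16 × 121 = 19.360
Maximum at age 4 (25.800).

4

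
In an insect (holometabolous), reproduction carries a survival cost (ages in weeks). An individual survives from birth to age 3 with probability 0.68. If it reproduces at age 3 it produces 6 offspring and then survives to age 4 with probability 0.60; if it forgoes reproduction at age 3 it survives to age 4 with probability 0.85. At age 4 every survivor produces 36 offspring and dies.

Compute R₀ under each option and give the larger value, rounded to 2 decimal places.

breed at age 3: R₀ = 0.68 × (6 + 0.60 × 36) = 0.68 × 27.6000 = 18.7680
delay to age 4: R₀ = 0.68 × (0.85 × 36) = 0.68 × 30.6000 = 20.8080
Higher: delay to age 4 (20.8080).

20.81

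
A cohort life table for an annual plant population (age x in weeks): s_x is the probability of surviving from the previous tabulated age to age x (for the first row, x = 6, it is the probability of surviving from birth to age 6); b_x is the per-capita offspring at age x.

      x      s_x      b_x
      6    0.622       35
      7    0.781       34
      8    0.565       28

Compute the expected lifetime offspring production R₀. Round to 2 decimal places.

Survivorship from birth: l_x = s_6·s_7·…·s_x.
  l_6 = 0.62200
  l_7 = 0.48578
  l_8 = 0.27447
R₀ = Σ l_x b_x:
  age 6: 0.62200 × 35 = 21.7700
  age 7: 0.48578 × 34 = 16.5165
  age 8: 0.27447 × 28 = 7.6852
R₀ = 21.7700 + 16.5165 + 7.6852 = 45.9717

45.97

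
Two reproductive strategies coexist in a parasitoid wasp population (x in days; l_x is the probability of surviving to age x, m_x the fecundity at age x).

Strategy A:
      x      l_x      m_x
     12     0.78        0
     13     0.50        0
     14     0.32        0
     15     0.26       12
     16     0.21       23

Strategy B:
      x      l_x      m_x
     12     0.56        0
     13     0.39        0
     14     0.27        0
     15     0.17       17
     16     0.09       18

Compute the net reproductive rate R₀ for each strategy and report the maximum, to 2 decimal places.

7.95

Strategy A: R₀ = 0.78×0 + 0.50×0 + 0.32×0 + 0.26×12 + 0.21×23 = 7.9500
Strategy B: R₀ = 0.56×0 + 0.39×0 + 0.27×0 + 0.17×17 + 0.09×18 = 4.5100
Highest R₀: strategy A with 7.9500.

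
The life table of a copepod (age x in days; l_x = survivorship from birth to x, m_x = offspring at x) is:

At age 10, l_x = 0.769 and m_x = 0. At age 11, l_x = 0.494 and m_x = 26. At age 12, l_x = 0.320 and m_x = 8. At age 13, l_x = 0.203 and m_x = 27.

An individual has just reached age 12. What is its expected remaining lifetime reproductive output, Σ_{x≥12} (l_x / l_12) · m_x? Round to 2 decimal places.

l_12 = 0.320. Conditional survival from age 12 to x is l_x / l_12.
  x=12: (0.320/0.320) × 8 = 8.0000
  x=13: (0.203/0.320) × 27 = 17.1281
Sum = 8.0000 + 17.1281 = 25.1281

25.13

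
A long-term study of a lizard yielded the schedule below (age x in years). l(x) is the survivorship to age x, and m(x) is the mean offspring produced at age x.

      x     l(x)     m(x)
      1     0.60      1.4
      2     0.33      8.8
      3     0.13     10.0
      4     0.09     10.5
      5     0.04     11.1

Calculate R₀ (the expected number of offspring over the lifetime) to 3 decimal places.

6.433

R₀ = Σ l(x) m(x):
  age 1: 0.60 × 1.4 = 0.8400
  age 2: 0.33 × 8.8 = 2.9040
  age 3: 0.13 × 10.0 = 1.3000
  age 4: 0.09 × 10.5 = 0.9450
  age 5: 0.04 × 11.1 = 0.4440
R₀ = 0.8400 + 2.9040 + 1.3000 + 0.9450 + 0.4440 = 6.4330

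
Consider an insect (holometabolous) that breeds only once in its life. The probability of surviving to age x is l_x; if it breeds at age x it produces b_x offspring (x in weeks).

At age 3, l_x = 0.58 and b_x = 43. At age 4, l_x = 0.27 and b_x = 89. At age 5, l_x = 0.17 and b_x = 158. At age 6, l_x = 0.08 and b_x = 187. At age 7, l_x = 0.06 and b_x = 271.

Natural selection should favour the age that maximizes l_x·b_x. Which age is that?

5

Expected offspring if breeding at age x = l_x × b_x:
  age 3: 0.58 × 43 = 24.940
  age 4: 0.27 × 89 = 24.030
  age 5: 0.17 × 158 = 26.860
  age 6: 0.08 × 187 = 14.960
  age 7: 0.06 × 271 = 16.260
Maximum at age 5 (26.860).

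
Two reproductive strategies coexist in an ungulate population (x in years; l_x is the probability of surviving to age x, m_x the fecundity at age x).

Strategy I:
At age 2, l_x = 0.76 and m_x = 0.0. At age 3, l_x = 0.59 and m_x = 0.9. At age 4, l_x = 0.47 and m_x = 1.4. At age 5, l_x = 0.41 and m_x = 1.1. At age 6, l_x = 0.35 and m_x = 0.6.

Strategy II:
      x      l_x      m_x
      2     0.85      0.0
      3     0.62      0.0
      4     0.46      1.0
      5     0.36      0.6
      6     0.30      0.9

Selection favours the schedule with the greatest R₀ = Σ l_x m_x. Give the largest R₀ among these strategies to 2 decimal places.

Strategy I: R₀ = 0.76×0.0 + 0.59×0.9 + 0.47×1.4 + 0.41×1.1 + 0.35×0.6 = 1.8500
Strategy II: R₀ = 0.85×0.0 + 0.62×0.0 + 0.46×1.0 + 0.36×0.6 + 0.30×0.9 = 0.9460
Highest R₀: strategy I with 1.8500.

1.85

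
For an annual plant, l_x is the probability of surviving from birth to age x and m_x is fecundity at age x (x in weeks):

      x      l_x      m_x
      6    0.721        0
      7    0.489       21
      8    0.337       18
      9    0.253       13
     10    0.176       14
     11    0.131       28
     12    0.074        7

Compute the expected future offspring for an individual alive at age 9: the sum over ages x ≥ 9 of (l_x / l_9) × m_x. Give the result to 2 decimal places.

l_9 = 0.253. Conditional survival from age 9 to x is l_x / l_9.
  x=9: (0.253/0.253) × 13 = 13.0000
  x=10: (0.176/0.253) × 14 = 9.7391
  x=11: (0.131/0.253) × 28 = 14.4980
  x=12: (0.074/0.253) × 7 = 2.0474
Sum = 13.0000 + 9.7391 + 14.4980 + 2.0474 = 39.2846

39.28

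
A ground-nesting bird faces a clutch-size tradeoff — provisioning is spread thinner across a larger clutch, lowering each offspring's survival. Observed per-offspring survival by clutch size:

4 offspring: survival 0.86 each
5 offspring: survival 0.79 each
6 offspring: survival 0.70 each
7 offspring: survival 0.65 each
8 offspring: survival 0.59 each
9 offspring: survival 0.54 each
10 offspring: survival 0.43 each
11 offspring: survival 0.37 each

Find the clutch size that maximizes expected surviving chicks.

9

Expected surviving chicks = c × s(c):
  c=4: 4 × 0.86 = 3.440
  c=5: 5 × 0.79 = 3.950
  c=6: 6 × 0.70 = 4.200
  c=7: 7 × 0.65 = 4.550
  c=8: 8 × 0.59 = 4.720
  c=9: 9 × 0.54 = 4.860
  c=10: 10 × 0.43 = 4.300
  c=11: 11 × 0.37 = 4.070
Maximum at c = 9 (4.860 surviving chicks).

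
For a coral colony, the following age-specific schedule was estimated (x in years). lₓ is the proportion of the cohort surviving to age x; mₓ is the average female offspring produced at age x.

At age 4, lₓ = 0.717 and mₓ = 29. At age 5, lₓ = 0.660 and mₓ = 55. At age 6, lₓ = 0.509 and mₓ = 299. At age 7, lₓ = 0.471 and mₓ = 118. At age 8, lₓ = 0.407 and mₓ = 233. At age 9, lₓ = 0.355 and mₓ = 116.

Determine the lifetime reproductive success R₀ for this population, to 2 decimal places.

R₀ = Σ lₓ mₓ:
  age 4: 0.717 × 29 = 20.7930
  age 5: 0.660 × 55 = 36.3000
  age 6: 0.509 × 299 = 152.1910
  age 7: 0.471 × 118 = 55.5780
  age 8: 0.407 × 233 = 94.8310
  age 9: 0.355 × 116 = 41.1800
R₀ = 20.7930 + 36.3000 + 152.1910 + 55.5780 + 94.8310 + 41.1800 = 400.8730

400.87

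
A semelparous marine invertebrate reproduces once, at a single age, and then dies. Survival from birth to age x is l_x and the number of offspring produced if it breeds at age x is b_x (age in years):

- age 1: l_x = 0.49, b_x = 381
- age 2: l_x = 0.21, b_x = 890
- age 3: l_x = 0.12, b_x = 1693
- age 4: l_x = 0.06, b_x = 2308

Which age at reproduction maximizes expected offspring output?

Expected offspring if breeding at age x = l_x × b_x:
  age 1: 0.49 × 381 = 186.690
  age 2: 0.21 × 890 = 186.900
  age 3: 0.12 × 1693 = 203.160
  age 4: 0.06 × 2308 = 138.480
Maximum at age 3 (203.160).

3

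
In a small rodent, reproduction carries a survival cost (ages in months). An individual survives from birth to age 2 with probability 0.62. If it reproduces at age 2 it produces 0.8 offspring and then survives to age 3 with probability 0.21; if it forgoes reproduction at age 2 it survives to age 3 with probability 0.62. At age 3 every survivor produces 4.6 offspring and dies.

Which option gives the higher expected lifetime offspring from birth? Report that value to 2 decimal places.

breed at age 2: R₀ = 0.62 × (0.8 + 0.21 × 4.6) = 0.62 × 1.7660 = 1.0949
delay to age 3: R₀ = 0.62 × (0.62 × 4.6) = 0.62 × 2.8520 = 1.7682
Higher: delay to age 3 (1.7682).

1.77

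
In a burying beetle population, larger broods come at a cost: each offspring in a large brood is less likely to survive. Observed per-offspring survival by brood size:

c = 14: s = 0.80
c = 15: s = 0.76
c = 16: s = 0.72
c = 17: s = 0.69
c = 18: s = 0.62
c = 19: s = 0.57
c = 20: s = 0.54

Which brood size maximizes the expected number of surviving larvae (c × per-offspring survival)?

Expected surviving larvae = c × s(c):
  c=14: 14 × 0.80 = 11.200
  c=15: 15 × 0.76 = 11.400
  c=16: 16 × 0.72 = 11.520
  c=17: 17 × 0.69 = 11.730
  c=18: 18 × 0.62 = 11.160
  c=19: 19 × 0.57 = 10.830
  c=20: 20 × 0.54 = 10.800
Maximum at c = 17 (11.730 surviving larvae).

17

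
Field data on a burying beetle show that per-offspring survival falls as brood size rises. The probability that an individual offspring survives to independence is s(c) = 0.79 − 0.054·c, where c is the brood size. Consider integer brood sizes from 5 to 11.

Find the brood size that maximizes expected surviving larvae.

Expected surviving larvae = c × s(c):
  c=5: 5 × 0.520 = 2.600
  c=6: 6 × 0.466 = 2.796
  c=7: 7 × 0.412 = 2.884
  c=8: 8 × 0.358 = 2.864
  c=9: 9 × 0.304 = 2.736
  c=10: 10 × 0.250 = 2.500
  c=11: 11 × 0.196 = 2.156
Maximum at c = 7 (2.884 surviving larvae).

7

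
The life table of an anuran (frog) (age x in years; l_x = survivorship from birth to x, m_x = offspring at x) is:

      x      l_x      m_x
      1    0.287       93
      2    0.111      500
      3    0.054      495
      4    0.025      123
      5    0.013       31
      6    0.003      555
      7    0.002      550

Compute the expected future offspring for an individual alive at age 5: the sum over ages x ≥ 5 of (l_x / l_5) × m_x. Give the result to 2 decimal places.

l_5 = 0.013. Conditional survival from age 5 to x is l_x / l_5.
  x=5: (0.013/0.013) × 31 = 31.0000
  x=6: (0.003/0.013) × 555 = 128.0769
  x=7: (0.002/0.013) × 550 = 84.6154
Sum = 31.0000 + 128.0769 + 84.6154 = 243.6923

243.69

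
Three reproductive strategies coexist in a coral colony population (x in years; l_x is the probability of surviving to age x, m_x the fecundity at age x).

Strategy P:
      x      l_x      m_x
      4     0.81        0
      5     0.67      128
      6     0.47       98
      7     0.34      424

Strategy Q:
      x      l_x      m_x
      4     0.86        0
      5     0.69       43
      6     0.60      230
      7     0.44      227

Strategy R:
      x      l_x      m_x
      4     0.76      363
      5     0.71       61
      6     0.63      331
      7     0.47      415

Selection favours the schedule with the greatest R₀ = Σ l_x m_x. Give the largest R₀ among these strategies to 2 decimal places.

Strategy P: R₀ = 0.81×0 + 0.67×128 + 0.47×98 + 0.34×424 = 275.9800
Strategy Q: R₀ = 0.86×0 + 0.69×43 + 0.60×230 + 0.44×227 = 267.5500
Strategy R: R₀ = 0.76×363 + 0.71×61 + 0.63×331 + 0.47×415 = 722.7700
Highest R₀: strategy R with 722.7700.

722.77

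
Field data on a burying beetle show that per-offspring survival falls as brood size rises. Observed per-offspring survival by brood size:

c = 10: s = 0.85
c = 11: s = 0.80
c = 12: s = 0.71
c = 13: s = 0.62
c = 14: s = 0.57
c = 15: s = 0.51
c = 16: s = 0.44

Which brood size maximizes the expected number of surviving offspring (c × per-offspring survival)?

11

Expected surviving offspring = c × s(c):
  c=10: 10 × 0.85 = 8.500
  c=11: 11 × 0.80 = 8.800
  c=12: 12 × 0.71 = 8.520
  c=13: 13 × 0.62 = 8.060
  c=14: 14 × 0.57 = 7.980
  c=15: 15 × 0.51 = 7.650
  c=16: 16 × 0.44 = 7.040
Maximum at c = 11 (8.800 surviving offspring).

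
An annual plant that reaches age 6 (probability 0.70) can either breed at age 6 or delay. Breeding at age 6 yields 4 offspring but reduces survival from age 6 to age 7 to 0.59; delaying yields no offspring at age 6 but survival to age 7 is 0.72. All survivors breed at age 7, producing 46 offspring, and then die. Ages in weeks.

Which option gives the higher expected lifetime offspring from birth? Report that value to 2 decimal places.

23.18

breed at age 6: R₀ = 0.70 × (4 + 0.59 × 46) = 0.70 × 31.1400 = 21.7980
delay to age 7: R₀ = 0.70 × (0.72 × 46) = 0.70 × 33.1200 = 23.1840
Higher: delay to age 7 (23.1840).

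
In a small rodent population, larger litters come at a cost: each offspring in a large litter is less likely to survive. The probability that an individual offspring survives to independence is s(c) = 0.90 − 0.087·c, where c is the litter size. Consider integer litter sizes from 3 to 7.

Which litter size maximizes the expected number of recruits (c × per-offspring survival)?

5

Expected recruits = c × s(c):
  c=3: 3 × 0.639 = 1.917
  c=4: 4 × 0.552 = 2.208
  c=5: 5 × 0.465 = 2.325
  c=6: 6 × 0.378 = 2.268
  c=7: 7 × 0.291 = 2.037
Maximum at c = 5 (2.325 recruits).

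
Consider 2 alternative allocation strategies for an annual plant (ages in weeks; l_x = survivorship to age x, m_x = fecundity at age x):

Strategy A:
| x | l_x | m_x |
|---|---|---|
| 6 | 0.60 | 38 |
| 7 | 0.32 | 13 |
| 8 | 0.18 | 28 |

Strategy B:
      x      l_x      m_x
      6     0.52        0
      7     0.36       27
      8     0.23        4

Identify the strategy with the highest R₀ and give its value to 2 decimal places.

Strategy A: R₀ = 0.60×38 + 0.32×13 + 0.18×28 = 32.0000
Strategy B: R₀ = 0.52×0 + 0.36×27 + 0.23×4 = 10.6400
Highest R₀: strategy A with 32.0000.

32.00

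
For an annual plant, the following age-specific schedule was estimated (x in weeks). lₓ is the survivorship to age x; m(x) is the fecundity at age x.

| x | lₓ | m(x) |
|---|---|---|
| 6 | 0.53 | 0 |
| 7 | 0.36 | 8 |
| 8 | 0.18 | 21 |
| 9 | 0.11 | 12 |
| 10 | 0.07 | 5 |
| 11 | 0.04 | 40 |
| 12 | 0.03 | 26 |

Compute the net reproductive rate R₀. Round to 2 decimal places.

R₀ = Σ lₓ m(x):
  age 6: 0.53 × 0 = 0.0000
  age 7: 0.36 × 8 = 2.8800
  age 8: 0.18 × 21 = 3.7800
  age 9: 0.11 × 12 = 1.3200
  age 10: 0.07 × 5 = 0.3500
  age 11: 0.04 × 40 = 1.6000
  age 12: 0.03 × 26 = 0.7800
R₀ = 0.0000 + 2.8800 + 3.7800 + 1.3200 + 0.3500 + 1.6000 + 0.7800 = 10.7100

10.71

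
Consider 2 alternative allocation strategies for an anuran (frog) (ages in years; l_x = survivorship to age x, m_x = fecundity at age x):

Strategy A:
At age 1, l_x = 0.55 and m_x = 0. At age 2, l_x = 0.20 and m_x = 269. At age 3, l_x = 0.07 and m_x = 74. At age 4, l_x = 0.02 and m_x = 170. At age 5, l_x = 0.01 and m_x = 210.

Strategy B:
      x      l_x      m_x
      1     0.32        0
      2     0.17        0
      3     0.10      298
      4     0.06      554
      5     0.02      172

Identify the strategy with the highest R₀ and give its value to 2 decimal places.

66.48

Strategy A: R₀ = 0.55×0 + 0.20×269 + 0.07×74 + 0.02×170 + 0.01×210 = 64.4800
Strategy B: R₀ = 0.32×0 + 0.17×0 + 0.10×298 + 0.06×554 + 0.02×172 = 66.4800
Highest R₀: strategy B with 66.4800.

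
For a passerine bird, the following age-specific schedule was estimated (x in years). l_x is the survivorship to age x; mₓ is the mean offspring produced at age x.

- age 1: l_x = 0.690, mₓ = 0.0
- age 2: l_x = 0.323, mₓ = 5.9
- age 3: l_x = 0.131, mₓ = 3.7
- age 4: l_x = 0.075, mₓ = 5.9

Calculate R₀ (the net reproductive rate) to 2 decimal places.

2.83

R₀ = Σ l_x mₓ:
  age 1: 0.690 × 0.0 = 0.0000
  age 2: 0.323 × 5.9 = 1.9057
  age 3: 0.131 × 3.7 = 0.4847
  age 4: 0.075 × 5.9 = 0.4425
R₀ = 0.0000 + 1.9057 + 0.4847 + 0.4425 = 2.8329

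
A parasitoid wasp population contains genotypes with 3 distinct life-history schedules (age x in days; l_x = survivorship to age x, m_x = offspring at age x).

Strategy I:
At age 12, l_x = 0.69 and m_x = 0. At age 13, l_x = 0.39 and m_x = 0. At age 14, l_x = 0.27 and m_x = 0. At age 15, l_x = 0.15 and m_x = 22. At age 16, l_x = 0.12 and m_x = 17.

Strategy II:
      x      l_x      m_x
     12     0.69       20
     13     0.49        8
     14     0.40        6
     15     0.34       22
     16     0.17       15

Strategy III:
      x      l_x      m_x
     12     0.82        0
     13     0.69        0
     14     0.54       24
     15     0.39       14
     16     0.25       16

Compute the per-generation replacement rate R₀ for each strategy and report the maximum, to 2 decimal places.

Strategy I: R₀ = 0.69×0 + 0.39×0 + 0.27×0 + 0.15×22 + 0.12×17 = 5.3400
Strategy II: R₀ = 0.69×20 + 0.49×8 + 0.40×6 + 0.34×22 + 0.17×15 = 30.1500
Strategy III: R₀ = 0.82×0 + 0.69×0 + 0.54×24 + 0.39×14 + 0.25×16 = 22.4200
Highest R₀: strategy II with 30.1500.

30.15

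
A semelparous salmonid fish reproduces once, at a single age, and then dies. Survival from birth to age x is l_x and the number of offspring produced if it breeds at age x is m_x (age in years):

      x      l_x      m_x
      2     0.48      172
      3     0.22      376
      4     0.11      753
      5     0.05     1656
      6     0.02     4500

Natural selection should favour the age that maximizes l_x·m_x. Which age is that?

6

Expected offspring if breeding at age x = l_x × m_x:
  age 2: 0.48 × 172 = 82.560
  age 3: 0.22 × 376 = 82.720
  age 4: 0.11 × 753 = 82.830
  age 5: 0.05 × 1656 = 82.800
  age 6: 0.02 × 4500 = 90.000
Maximum at age 6 (90.000).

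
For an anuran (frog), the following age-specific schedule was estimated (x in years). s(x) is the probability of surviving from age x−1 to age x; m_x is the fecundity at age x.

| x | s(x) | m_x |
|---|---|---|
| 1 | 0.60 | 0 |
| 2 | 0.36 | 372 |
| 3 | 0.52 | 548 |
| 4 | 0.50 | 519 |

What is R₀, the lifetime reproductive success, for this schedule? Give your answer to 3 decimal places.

Survivorship from birth: l_x = s_1·s_2·…·s_x.
  l_1 = 0.60000
  l_2 = 0.21600
  l_3 = 0.11232
  l_4 = 0.05616
R₀ = Σ l_x m_x:
  age 1: 0.60000 × 0 = 0.0000
  age 2: 0.21600 × 372 = 80.3520
  age 3: 0.11232 × 548 = 61.5514
  age 4: 0.05616 × 519 = 29.1470
R₀ = 0.0000 + 80.3520 + 61.5514 + 29.1470 = 171.0504

171.050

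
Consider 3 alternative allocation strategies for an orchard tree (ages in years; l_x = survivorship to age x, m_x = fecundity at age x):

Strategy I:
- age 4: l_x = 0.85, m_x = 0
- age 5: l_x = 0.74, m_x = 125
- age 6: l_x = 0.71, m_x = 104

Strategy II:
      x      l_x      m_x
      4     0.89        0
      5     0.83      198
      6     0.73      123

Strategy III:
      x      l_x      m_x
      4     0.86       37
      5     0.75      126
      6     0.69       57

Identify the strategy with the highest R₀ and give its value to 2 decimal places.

Strategy I: R₀ = 0.85×0 + 0.74×125 + 0.71×104 = 166.3400
Strategy II: R₀ = 0.89×0 + 0.83×198 + 0.73×123 = 254.1300
Strategy III: R₀ = 0.86×37 + 0.75×126 + 0.69×57 = 165.6500
Highest R₀: strategy II with 254.1300.

254.13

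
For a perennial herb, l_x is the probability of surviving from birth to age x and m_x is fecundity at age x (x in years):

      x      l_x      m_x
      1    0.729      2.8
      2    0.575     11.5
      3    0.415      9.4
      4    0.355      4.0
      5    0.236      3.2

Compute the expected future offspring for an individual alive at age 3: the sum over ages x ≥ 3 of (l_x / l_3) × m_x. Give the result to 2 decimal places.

14.64

l_3 = 0.415. Conditional survival from age 3 to x is l_x / l_3.
  x=3: (0.415/0.415) × 9.4 = 9.4000
  x=4: (0.355/0.415) × 4.0 = 3.4217
  x=5: (0.236/0.415) × 3.2 = 1.8198
Sum = 9.4000 + 3.4217 + 1.8198 = 14.6414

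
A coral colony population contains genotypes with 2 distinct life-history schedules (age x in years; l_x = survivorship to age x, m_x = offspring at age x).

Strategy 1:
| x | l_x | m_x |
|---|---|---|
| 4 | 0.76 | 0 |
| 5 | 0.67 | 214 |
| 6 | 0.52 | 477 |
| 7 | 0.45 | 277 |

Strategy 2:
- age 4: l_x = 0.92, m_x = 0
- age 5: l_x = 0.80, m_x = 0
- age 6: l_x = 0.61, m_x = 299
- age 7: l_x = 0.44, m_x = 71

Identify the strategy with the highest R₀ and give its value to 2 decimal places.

Strategy 1: R₀ = 0.76×0 + 0.67×214 + 0.52×477 + 0.45×277 = 516.0700
Strategy 2: R₀ = 0.92×0 + 0.80×0 + 0.61×299 + 0.44×71 = 213.6300
Highest R₀: strategy 1 with 516.0700.

516.07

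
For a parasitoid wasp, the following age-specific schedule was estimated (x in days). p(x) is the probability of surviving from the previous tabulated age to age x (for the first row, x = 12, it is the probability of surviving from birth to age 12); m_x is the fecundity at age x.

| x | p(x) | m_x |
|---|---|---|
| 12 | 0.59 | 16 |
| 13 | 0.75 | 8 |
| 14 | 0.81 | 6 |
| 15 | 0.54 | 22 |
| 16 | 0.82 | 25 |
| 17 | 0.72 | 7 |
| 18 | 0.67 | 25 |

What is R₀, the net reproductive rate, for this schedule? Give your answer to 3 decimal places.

Survivorship from birth: l_x = p_12·p_13·…·p_x.
  l_12 = 0.59000
  l_13 = 0.44250
  l_14 = 0.35843
  l_15 = 0.19355
  l_16 = 0.15871
  l_17 = 0.11427
  l_18 = 0.07656
R₀ = Σ l_x m_x:
  age 12: 0.59000 × 16 = 9.4400
  age 13: 0.44250 × 8 = 3.5400
  age 14: 0.35843 × 6 = 2.1506
  age 15: 0.19355 × 22 = 4.2581
  age 16: 0.15871 × 25 = 3.9677
  age 17: 0.11427 × 7 = 0.7999
  age 18: 0.07656 × 25 = 1.9140
R₀ = 9.4400 + 3.5400 + 2.1506 + 4.2581 + 3.9677 + 0.7999 + 1.9140 = 26.0703

26.070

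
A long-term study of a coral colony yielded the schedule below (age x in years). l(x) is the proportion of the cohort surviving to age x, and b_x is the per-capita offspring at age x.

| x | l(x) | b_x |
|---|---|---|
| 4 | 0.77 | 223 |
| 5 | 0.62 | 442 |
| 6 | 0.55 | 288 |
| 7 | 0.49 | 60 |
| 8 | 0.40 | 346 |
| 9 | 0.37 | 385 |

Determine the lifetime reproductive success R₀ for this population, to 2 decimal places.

R₀ = Σ l(x) b_x:
  age 4: 0.77 × 223 = 171.7100
  age 5: 0.62 × 442 = 274.0400
  age 6: 0.55 × 288 = 158.4000
  age 7: 0.49 × 60 = 29.4000
  age 8: 0.40 × 346 = 138.4000
  age 9: 0.37 × 385 = 142.4500
R₀ = 171.7100 + 274.0400 + 158.4000 + 29.4000 + 138.4000 + 142.4500 = 914.4000

914.40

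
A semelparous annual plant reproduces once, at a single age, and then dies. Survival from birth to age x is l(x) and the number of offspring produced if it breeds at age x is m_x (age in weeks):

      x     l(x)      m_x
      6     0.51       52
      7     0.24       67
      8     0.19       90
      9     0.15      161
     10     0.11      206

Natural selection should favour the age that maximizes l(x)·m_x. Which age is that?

6

Expected offspring if breeding at age x = l(x) × m_x:
  age 6: 0.51 × 52 = 26.520
  age 7: 0.24 × 67 = 16.080
  age 8: 0.19 × 90 = 17.100
  age 9: 0.15 × 161 = 24.150
  age 10: 0.11 × 206 = 22.660
Maximum at age 6 (26.520).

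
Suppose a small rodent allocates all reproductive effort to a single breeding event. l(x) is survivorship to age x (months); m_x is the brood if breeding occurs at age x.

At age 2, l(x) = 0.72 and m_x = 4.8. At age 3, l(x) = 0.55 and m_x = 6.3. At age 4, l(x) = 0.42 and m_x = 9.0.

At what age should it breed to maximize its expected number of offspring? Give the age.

Expected offspring if breeding at age x = l(x) × m_x:
  age 2: 0.72 × 4.8 = 3.456
  age 3: 0.55 × 6.3 = 3.465
  age 4: 0.42 × 9.0 = 3.780
Maximum at age 4 (3.780).

4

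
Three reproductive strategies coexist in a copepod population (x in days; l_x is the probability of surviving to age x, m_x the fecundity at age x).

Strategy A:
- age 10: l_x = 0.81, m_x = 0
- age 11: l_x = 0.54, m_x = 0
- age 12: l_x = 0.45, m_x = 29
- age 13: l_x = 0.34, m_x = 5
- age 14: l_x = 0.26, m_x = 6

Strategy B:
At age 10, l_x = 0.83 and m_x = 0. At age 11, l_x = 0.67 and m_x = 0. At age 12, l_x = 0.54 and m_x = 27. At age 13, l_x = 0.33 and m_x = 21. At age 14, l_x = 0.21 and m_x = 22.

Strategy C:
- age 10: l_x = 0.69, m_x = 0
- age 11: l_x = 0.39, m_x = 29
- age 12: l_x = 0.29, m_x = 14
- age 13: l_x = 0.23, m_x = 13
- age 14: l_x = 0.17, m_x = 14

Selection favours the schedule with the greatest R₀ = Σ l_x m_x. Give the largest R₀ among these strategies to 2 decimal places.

26.13

Strategy A: R₀ = 0.81×0 + 0.54×0 + 0.45×29 + 0.34×5 + 0.26×6 = 16.3100
Strategy B: R₀ = 0.83×0 + 0.67×0 + 0.54×27 + 0.33×21 + 0.21×22 = 26.1300
Strategy C: R₀ = 0.69×0 + 0.39×29 + 0.29×14 + 0.23×13 + 0.17×14 = 20.7400
Highest R₀: strategy B with 26.1300.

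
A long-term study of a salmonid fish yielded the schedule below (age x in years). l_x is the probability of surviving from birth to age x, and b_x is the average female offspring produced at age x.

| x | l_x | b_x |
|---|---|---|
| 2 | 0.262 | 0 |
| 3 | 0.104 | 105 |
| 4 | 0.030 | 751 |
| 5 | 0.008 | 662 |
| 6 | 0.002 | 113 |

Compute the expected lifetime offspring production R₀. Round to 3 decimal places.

R₀ = Σ l_x b_x:
  age 2: 0.262 × 0 = 0.0000
  age 3: 0.104 × 105 = 10.9200
  age 4: 0.030 × 751 = 22.5300
  age 5: 0.008 × 662 = 5.2960
  age 6: 0.002 × 113 = 0.2260
R₀ = 0.0000 + 10.9200 + 22.5300 + 5.2960 + 0.2260 = 38.9720

38.972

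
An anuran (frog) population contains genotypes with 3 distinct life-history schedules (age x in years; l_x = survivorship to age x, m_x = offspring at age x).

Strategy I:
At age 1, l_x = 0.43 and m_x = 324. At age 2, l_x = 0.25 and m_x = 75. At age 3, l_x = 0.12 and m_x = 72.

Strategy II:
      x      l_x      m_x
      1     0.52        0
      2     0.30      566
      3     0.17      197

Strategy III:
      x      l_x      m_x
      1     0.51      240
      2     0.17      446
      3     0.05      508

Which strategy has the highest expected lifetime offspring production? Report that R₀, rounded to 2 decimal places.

Strategy I: R₀ = 0.43×324 + 0.25×75 + 0.12×72 = 166.7100
Strategy II: R₀ = 0.52×0 + 0.30×566 + 0.17×197 = 203.2900
Strategy III: R₀ = 0.51×240 + 0.17×446 + 0.05×508 = 223.6200
Highest R₀: strategy III with 223.6200.

223.62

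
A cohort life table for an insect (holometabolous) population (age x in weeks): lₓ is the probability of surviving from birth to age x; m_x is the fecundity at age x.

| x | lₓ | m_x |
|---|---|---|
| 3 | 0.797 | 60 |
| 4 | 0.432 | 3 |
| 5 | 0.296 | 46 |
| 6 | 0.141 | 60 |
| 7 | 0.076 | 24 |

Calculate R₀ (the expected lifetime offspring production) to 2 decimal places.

R₀ = Σ lₓ m_x:
  age 3: 0.797 × 60 = 47.8200
  age 4: 0.432 × 3 = 1.2960
  age 5: 0.296 × 46 = 13.6160
  age 6: 0.141 × 60 = 8.4600
  age 7: 0.076 × 24 = 1.8240
R₀ = 47.8200 + 1.2960 + 13.6160 + 8.4600 + 1.8240 = 73.0160

73.02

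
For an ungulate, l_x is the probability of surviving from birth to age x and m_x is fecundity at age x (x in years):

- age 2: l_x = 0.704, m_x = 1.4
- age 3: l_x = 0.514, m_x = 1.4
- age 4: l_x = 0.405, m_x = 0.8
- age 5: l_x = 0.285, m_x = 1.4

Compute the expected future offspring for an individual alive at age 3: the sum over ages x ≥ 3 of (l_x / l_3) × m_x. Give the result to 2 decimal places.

2.81

l_3 = 0.514. Conditional survival from age 3 to x is l_x / l_3.
  x=3: (0.514/0.514) × 1.4 = 1.4000
  x=4: (0.405/0.514) × 0.8 = 0.6304
  x=5: (0.285/0.514) × 1.4 = 0.7763
Sum = 1.4000 + 0.6304 + 0.7763 = 2.8066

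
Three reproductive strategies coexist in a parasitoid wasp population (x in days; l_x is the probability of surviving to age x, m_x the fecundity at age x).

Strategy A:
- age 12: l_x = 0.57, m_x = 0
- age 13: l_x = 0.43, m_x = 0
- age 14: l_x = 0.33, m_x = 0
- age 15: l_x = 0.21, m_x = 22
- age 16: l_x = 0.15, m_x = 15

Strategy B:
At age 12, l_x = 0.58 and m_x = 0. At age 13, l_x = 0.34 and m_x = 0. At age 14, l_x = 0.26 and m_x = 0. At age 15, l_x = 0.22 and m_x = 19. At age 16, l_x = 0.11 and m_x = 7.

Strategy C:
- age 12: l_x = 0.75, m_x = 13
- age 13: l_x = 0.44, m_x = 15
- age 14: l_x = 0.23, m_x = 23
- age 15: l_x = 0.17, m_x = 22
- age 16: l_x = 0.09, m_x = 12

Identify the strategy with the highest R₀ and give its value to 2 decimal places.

Strategy A: R₀ = 0.57×0 + 0.43×0 + 0.33×0 + 0.21×22 + 0.15×15 = 6.8700
Strategy B: R₀ = 0.58×0 + 0.34×0 + 0.26×0 + 0.22×19 + 0.11×7 = 4.9500
Strategy C: R₀ = 0.75×13 + 0.44×15 + 0.23×23 + 0.17×22 + 0.09×12 = 26.4600
Highest R₀: strategy C with 26.4600.

26.46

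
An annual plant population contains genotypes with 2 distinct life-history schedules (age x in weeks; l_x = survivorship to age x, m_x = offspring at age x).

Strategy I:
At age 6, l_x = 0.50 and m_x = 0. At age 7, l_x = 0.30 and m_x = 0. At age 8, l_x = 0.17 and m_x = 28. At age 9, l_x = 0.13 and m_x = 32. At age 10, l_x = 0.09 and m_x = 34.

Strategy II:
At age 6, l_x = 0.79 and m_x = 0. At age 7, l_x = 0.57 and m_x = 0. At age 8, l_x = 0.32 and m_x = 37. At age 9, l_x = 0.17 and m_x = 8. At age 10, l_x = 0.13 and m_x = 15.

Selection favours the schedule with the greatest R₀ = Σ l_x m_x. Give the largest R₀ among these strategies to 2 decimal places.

Strategy I: R₀ = 0.50×0 + 0.30×0 + 0.17×28 + 0.13×32 + 0.09×34 = 11.9800
Strategy II: R₀ = 0.79×0 + 0.57×0 + 0.32×37 + 0.17×8 + 0.13×15 = 15.1500
Highest R₀: strategy II with 15.1500.

15.15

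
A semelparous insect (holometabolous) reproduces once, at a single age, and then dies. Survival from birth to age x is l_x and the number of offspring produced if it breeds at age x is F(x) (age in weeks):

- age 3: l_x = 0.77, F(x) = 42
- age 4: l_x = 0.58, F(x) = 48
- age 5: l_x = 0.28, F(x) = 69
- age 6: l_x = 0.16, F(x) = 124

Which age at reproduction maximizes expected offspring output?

Expected offspring if breeding at age x = l_x × F(x):
  age 3: 0.77 × 42 = 32.340
  age 4: 0.58 × 48 = 27.840
  age 5: 0.28 × 69 = 19.320
  age 6: 0.16 × 124 = 19.840
Maximum at age 3 (32.340).

3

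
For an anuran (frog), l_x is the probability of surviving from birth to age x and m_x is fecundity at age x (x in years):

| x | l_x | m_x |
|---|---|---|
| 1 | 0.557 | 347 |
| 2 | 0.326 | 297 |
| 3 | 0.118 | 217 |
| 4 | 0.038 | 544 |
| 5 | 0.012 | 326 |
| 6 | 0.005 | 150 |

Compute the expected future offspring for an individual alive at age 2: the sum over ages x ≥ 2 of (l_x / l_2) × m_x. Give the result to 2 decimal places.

l_2 = 0.326. Conditional survival from age 2 to x is l_x / l_2.
  x=2: (0.326/0.326) × 297 = 297.0000
  x=3: (0.118/0.326) × 217 = 78.5460
  x=4: (0.038/0.326) × 544 = 63.4110
  x=5: (0.012/0.326) × 326 = 12.0000
  x=6: (0.005/0.326) × 150 = 2.3006
Sum = 297.0000 + 78.5460 + 63.4110 + 12.0000 + 2.3006 = 453.2577

453.26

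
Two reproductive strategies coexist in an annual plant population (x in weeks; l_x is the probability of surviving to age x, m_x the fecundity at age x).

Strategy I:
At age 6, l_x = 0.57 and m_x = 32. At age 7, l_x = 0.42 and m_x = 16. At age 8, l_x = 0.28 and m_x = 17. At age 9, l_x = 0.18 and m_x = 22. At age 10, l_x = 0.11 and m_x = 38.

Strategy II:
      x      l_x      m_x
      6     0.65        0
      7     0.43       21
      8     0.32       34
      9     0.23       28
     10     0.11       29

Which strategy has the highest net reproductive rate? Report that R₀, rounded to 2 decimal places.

37.86

Strategy I: R₀ = 0.57×32 + 0.42×16 + 0.28×17 + 0.18×22 + 0.11×38 = 37.8600
Strategy II: R₀ = 0.65×0 + 0.43×21 + 0.32×34 + 0.23×28 + 0.11×29 = 29.5400
Highest R₀: strategy I with 37.8600.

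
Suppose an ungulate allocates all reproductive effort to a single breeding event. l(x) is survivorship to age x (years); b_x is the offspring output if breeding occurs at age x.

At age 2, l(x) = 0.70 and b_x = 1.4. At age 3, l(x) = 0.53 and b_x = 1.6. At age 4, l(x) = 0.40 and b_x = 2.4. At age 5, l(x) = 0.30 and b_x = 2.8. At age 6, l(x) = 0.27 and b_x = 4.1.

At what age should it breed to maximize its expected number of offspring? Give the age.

6

Expected offspring if breeding at age x = l(x) × b_x:
  age 2: 0.70 × 1.4 = 0.980
  age 3: 0.53 × 1.6 = 0.848
  age 4: 0.40 × 2.4 = 0.960
  age 5: 0.30 × 2.8 = 0.840
  age 6: 0.27 × 4.1 = 1.107
Maximum at age 6 (1.107).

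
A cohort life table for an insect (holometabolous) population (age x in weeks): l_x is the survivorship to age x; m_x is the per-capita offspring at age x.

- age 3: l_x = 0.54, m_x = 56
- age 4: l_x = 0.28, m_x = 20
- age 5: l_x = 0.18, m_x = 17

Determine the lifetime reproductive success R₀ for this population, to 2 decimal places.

38.90

R₀ = Σ l_x m_x:
  age 3: 0.54 × 56 = 30.2400
  age 4: 0.28 × 20 = 5.6000
  age 5: 0.18 × 17 = 3.0600
R₀ = 30.2400 + 5.6000 + 3.0600 = 38.9000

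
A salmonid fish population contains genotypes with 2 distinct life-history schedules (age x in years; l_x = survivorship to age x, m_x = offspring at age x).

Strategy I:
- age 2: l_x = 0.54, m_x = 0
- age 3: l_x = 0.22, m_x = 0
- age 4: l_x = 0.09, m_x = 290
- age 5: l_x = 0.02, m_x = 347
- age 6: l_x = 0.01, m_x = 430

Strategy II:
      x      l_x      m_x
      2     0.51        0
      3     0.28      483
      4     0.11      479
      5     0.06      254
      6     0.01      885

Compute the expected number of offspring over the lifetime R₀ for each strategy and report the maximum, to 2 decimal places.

212.02

Strategy I: R₀ = 0.54×0 + 0.22×0 + 0.09×290 + 0.02×347 + 0.01×430 = 37.3400
Strategy II: R₀ = 0.51×0 + 0.28×483 + 0.11×479 + 0.06×254 + 0.01×885 = 212.0200
Highest R₀: strategy II with 212.0200.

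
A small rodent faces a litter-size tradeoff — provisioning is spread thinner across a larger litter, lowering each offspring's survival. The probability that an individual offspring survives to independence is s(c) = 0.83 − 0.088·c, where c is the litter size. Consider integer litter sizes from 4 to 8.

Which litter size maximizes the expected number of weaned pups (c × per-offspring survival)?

5

Expected weaned pups = c × s(c):
  c=4: 4 × 0.478 = 1.912
  c=5: 5 × 0.390 = 1.950
  c=6: 6 × 0.302 = 1.812
  c=7: 7 × 0.214 = 1.498
  c=8: 8 × 0.126 = 1.008
Maximum at c = 5 (1.950 weaned pups).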